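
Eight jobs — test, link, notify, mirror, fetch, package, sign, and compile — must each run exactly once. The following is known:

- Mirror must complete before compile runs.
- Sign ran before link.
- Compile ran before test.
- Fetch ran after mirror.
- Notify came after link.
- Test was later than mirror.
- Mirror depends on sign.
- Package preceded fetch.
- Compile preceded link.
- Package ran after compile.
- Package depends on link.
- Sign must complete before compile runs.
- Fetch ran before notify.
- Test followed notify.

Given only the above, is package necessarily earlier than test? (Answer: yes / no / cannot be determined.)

yes

Chain the constraints: package → fetch → notify → test. Each link is directly stated, so package comes before test.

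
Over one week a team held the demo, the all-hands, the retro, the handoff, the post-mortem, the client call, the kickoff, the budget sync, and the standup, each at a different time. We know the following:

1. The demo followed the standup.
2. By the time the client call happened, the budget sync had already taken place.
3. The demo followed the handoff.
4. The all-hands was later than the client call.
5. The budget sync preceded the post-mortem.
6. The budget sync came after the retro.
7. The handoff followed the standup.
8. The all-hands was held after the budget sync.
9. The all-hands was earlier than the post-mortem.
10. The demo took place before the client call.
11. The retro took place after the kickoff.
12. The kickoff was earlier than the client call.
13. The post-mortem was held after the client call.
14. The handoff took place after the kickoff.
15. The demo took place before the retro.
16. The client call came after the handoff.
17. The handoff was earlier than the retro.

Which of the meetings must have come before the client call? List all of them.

Directly stated before the client call: the budget sync, the demo, the handoff, and the kickoff.
The retro reaches the client call via the retro → the budget sync → the client call.
The standup reaches the client call via the standup → the handoff → the client call.
No chain forces the post-mortem (or any of the others) ahead of the client call.

the budget sync, the demo, the handoff, the kickoff, the retro, the standup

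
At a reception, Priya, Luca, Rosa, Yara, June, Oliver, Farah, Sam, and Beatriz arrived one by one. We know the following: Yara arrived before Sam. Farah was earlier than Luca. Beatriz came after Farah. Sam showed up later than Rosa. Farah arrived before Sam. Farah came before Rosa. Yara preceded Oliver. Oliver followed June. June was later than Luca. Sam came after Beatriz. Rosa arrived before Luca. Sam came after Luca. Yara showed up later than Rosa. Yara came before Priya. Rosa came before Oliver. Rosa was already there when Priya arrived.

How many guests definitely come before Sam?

5

Directly stated before Sam: Beatriz, Farah, Luca, Rosa, and Yara.
No chain forces Priya (or any of the others) ahead of Sam.
That's Beatriz, Farah, Luca, Rosa, and Yara — 5 in all.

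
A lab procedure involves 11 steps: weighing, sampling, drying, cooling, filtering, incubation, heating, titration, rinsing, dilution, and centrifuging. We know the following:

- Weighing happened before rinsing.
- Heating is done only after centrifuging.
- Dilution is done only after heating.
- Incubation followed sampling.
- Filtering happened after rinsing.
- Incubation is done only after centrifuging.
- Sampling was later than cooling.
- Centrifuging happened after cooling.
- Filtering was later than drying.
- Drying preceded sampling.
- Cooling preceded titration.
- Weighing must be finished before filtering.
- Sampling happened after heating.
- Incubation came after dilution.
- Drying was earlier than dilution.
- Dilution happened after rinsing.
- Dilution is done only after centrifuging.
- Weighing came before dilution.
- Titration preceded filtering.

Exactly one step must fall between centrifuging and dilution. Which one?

heating

Tracing the constraints gives centrifuging → heating → dilution, so heating sits after centrifuging and before dilution.
No other step is forced both after centrifuging and before dilution.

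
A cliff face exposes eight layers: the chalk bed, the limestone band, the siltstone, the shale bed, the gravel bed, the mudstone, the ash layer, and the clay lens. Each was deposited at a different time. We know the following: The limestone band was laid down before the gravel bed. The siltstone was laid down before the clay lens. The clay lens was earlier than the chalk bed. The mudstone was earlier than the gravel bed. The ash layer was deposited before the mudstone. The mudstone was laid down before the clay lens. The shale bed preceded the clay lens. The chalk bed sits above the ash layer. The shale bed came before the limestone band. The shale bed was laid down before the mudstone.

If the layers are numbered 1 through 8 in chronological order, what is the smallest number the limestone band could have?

2

The shale bed must come before the limestone band — 1 forced predecessor.
Nothing else is forced ahead of the limestone band, so its earliest slot is position 1 + 1 = 2.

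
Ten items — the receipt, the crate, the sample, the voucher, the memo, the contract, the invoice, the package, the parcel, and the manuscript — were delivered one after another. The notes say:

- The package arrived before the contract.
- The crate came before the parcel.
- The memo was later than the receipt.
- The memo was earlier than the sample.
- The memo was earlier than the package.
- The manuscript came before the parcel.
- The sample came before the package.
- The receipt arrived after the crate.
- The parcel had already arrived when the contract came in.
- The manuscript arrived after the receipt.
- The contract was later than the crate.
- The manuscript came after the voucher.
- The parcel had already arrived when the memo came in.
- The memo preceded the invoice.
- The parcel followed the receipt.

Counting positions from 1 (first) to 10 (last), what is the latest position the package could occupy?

The package must come before the contract — 1 item forced after it.
Everything else can be placed before the package in some valid order, so the package can sit as late as position 10 − 1 = 9.

9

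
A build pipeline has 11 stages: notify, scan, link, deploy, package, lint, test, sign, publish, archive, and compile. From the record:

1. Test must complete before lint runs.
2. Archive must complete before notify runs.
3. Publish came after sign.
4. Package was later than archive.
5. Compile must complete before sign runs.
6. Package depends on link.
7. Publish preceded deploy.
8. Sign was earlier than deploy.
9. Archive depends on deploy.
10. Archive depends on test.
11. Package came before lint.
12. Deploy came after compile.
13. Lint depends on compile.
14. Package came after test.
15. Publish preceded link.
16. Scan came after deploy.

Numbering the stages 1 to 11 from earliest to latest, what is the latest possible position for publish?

Publish must come before archive, deploy, link, lint, notify, package, and scan — 7 stages forced after it.
Everything else can be placed before publish in some valid order, so publish can sit as late as position 11 − 7 = 4.

4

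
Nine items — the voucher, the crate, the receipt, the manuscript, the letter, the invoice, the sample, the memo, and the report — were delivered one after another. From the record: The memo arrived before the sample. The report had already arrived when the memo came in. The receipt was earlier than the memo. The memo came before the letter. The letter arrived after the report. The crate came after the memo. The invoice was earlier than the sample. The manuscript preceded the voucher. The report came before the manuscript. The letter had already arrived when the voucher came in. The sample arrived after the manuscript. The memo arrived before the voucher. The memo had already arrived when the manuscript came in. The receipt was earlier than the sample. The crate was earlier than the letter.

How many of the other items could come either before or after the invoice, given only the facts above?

7

Forced after the invoice: the sample.
That leaves the crate, the letter, the manuscript, the memo, the receipt, the report, and the voucher with no forced order relative to the invoice — 7.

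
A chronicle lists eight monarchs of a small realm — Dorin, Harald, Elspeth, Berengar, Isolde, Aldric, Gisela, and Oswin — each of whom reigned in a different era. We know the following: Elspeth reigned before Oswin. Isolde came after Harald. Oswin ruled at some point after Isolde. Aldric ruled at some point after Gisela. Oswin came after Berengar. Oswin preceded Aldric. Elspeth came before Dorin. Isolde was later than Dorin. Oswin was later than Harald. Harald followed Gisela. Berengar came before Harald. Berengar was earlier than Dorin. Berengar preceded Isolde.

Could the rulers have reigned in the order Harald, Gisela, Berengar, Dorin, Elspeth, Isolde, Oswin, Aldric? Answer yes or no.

The constraints require Berengar before Harald, but in the proposed sequence Harald appears ahead of Berengar. That one violation is enough.

no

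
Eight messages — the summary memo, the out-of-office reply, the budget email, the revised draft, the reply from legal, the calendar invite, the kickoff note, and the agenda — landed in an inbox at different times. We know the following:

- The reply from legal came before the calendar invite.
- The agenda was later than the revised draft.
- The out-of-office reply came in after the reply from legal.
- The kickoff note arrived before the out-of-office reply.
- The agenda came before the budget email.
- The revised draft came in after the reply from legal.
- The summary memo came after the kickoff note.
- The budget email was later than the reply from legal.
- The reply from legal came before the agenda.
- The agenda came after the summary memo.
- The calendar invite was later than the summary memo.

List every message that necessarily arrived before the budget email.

the agenda, the kickoff note, the reply from legal, the revised draft, the summary memo

Directly stated before the budget email: the agenda and the reply from legal.
The kickoff note reaches the budget email via the kickoff note → the summary memo → the agenda → the budget email.
The revised draft reaches the budget email via the revised draft → the agenda → the budget email.
The summary memo reaches the budget email via the summary memo → the agenda → the budget email.
No chain forces the out-of-office reply (or any of the others) ahead of the budget email.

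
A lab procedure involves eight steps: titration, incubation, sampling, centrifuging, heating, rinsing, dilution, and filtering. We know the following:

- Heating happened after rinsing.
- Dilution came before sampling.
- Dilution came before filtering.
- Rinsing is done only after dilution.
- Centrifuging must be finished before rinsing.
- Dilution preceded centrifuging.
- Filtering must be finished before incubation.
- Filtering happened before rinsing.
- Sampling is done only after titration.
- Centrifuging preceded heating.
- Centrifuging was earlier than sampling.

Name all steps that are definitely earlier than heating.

centrifuging, dilution, filtering, rinsing

Directly stated before heating: centrifuging and rinsing.
Dilution reaches heating via dilution → centrifuging → heating.
Filtering reaches heating via filtering → rinsing → heating.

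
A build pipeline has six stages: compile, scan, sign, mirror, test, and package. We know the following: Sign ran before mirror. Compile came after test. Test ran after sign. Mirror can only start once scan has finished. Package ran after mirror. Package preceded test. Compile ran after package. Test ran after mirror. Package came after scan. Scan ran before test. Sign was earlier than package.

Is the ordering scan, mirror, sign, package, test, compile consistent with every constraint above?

no

The constraints require sign before mirror, but in the proposed sequence mirror appears ahead of sign. That one violation is enough.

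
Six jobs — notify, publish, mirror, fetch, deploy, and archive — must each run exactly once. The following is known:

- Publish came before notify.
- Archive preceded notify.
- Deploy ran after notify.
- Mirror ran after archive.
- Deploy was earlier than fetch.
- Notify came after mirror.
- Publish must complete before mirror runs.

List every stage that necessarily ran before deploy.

archive, mirror, notify, publish

Directly stated before deploy: notify.
Archive reaches deploy via archive → notify → deploy.
Mirror reaches deploy via mirror → notify → deploy.
Publish reaches deploy via publish → notify → deploy.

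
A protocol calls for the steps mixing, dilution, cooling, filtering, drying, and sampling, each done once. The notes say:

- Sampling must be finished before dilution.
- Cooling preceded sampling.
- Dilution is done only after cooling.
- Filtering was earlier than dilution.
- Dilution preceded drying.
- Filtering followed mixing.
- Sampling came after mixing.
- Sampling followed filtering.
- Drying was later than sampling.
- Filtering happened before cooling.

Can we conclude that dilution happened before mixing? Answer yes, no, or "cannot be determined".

Tracing the constraints gives mixing → filtering → dilution, so mixing must come before dilution.
That means dilution cannot be before mixing.

no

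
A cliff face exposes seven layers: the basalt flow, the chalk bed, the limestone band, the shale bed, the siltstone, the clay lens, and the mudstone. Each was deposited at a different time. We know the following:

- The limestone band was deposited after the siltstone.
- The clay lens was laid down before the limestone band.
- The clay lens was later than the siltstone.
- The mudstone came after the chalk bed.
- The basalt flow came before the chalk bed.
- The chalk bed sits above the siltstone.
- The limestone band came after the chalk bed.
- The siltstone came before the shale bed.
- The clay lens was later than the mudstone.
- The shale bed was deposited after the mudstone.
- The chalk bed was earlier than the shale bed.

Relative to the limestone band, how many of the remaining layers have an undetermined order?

1

Forced before the limestone band: the basalt flow, the chalk bed, the clay lens, the mudstone, and the siltstone.
That leaves the shale bed with no forced order relative to the limestone band — 1.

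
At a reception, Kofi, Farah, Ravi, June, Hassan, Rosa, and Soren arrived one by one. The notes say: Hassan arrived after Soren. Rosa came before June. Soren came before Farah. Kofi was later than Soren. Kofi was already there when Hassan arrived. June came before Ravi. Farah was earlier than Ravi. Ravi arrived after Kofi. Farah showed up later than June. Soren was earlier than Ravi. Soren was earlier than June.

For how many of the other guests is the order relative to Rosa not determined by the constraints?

Forced after Rosa: Farah, June, and Ravi.
That leaves Hassan, Kofi, and Soren with no forced order relative to Rosa — 3.

3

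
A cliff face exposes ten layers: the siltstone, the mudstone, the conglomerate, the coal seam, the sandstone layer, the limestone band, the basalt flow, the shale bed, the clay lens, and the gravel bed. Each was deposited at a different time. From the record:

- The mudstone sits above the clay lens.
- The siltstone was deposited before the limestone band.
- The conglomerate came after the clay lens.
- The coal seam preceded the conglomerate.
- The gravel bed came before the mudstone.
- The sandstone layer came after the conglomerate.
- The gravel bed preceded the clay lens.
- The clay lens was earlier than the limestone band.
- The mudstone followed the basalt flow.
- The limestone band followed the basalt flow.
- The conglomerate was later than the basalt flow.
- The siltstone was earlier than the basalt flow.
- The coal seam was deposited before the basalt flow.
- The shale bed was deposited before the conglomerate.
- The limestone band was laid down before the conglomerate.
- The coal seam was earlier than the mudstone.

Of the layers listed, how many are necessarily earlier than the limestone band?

Directly stated before the limestone band: the basalt flow, the clay lens, and the siltstone.
The coal seam reaches the limestone band via the coal seam → the basalt flow → the limestone band.
The gravel bed reaches the limestone band via the gravel bed → the clay lens → the limestone band.
No chain forces the mudstone (or any of the others) ahead of the limestone band.
That's the basalt flow, the clay lens, the coal seam, the gravel bed, and the siltstone — 5 in all.

5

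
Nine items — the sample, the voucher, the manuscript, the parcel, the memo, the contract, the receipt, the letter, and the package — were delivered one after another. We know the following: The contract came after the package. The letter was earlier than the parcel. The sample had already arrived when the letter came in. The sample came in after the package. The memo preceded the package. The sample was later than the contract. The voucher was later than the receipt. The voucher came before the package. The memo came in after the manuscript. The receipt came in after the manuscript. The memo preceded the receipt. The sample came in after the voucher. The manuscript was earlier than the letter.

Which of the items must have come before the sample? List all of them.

the contract, the manuscript, the memo, the package, the receipt, the voucher

Directly stated before the sample: the contract, the package, and the voucher.
The manuscript reaches the sample via the manuscript → the receipt → the voucher → the sample.
The memo reaches the sample via the memo → the package → the sample.
The receipt reaches the sample via the receipt → the voucher → the sample.
No chain forces the parcel (or any of the others) ahead of the sample.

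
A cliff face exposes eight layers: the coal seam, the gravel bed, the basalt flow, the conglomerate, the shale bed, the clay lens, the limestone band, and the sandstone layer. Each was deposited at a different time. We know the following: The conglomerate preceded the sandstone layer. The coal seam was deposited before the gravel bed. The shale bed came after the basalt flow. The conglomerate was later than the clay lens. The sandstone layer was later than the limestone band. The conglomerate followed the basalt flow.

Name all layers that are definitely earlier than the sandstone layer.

the basalt flow, the clay lens, the conglomerate, the limestone band

Directly stated before the sandstone layer: the conglomerate and the limestone band.
The basalt flow reaches the sandstone layer via the basalt flow → the conglomerate → the sandstone layer.
The clay lens reaches the sandstone layer via the clay lens → the conglomerate → the sandstone layer.
No chain forces the coal seam (or any of the others) ahead of the sandstone layer.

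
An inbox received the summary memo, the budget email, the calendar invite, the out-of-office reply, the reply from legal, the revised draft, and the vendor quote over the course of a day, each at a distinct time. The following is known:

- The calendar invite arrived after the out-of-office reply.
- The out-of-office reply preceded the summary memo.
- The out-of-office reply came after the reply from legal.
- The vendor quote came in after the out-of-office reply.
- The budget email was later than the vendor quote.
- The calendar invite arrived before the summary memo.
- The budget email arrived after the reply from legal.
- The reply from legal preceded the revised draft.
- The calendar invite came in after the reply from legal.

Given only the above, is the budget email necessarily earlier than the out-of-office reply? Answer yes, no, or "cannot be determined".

Tracing the constraints gives the out-of-office reply → the vendor quote → the budget email, so the out-of-office reply must come before the budget email.
That means the budget email cannot be before the out-of-office reply.

no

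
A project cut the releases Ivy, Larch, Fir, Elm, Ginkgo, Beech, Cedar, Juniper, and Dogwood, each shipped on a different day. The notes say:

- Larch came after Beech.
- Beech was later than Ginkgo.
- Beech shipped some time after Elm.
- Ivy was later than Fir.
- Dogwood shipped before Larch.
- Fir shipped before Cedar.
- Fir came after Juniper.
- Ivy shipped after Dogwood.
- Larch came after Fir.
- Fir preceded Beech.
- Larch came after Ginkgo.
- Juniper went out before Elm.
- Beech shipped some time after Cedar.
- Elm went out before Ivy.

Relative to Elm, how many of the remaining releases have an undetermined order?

4

Forced before Elm: Juniper; forced after Elm: Beech, Ivy, and Larch.
That leaves Cedar, Dogwood, Fir, and Ginkgo with no forced order relative to Elm — 4.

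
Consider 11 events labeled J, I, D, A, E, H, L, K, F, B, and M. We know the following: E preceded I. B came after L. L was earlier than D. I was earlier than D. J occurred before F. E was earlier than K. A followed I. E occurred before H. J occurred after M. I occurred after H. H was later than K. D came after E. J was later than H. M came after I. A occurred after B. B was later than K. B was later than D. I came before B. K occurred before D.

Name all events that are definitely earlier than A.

Directly stated before A: B and I.
D reaches A via D → B → A.
E reaches A via E → I → A.
H reaches A via H → I → A.
Likewise K and L each reach A by chaining the stated constraints.
No chain forces F (or any of the others) ahead of A.

B, D, E, H, I, K, L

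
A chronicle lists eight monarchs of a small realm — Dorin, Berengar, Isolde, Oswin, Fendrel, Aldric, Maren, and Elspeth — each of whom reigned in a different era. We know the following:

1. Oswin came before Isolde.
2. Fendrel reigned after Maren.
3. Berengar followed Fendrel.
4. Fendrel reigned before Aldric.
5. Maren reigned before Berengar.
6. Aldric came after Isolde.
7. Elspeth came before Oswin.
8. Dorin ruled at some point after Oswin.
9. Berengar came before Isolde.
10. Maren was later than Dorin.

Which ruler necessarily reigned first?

Elspeth

Elspeth has a chain of constraints placing them before every other ruler, so Elspeth must be first.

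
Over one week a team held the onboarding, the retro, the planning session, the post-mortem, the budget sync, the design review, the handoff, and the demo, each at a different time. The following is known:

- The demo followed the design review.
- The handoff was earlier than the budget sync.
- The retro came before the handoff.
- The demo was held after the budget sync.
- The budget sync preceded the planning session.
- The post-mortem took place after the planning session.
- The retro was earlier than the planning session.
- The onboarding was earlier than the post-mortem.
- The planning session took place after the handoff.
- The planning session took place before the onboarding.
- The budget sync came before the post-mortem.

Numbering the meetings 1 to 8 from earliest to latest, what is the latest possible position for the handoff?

3

The handoff must come before the budget sync, the demo, the onboarding, the planning session, and the post-mortem — 5 meetings forced after it.
Everything else can be placed before the handoff in some valid order, so the handoff can sit as late as position 8 − 5 = 3.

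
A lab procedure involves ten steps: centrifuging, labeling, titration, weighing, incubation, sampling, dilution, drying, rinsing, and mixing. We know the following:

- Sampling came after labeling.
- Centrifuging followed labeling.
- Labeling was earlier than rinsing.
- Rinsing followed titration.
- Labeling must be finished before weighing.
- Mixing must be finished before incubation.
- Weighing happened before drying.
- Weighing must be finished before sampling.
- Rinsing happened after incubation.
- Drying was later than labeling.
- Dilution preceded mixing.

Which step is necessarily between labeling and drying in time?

Tracing the constraints gives labeling → weighing → drying, so weighing sits after labeling and before drying.
No other step is forced both after labeling and before drying.

weighing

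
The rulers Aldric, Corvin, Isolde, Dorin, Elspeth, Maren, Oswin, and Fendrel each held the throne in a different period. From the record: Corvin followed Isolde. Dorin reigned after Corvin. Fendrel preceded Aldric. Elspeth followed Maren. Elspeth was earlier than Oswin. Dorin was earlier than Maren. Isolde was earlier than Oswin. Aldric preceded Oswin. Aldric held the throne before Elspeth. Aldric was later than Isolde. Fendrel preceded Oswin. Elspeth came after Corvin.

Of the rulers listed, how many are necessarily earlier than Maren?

Directly stated before Maren: Dorin.
Corvin reaches Maren via Corvin → Dorin → Maren.
Isolde reaches Maren via Isolde → Corvin → Dorin → Maren.
No chain forces Fendrel (or any of the others) ahead of Maren.
That's Corvin, Dorin, and Isolde — 3 in all.

3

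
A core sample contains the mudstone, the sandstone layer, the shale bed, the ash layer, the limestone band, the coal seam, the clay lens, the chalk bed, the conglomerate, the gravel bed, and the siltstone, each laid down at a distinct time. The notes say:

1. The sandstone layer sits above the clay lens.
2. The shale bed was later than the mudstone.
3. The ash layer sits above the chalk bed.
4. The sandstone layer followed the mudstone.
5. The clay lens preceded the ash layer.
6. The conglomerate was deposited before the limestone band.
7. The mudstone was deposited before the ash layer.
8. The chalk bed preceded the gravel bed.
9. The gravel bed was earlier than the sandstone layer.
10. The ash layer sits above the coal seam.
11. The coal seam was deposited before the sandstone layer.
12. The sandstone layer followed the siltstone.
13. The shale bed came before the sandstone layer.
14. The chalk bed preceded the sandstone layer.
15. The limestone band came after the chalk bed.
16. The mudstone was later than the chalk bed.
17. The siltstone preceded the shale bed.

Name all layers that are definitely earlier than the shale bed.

Directly stated before the shale bed: the mudstone and the siltstone.
The chalk bed reaches the shale bed via the chalk bed → the mudstone → the shale bed.

the chalk bed, the mudstone, the siltstone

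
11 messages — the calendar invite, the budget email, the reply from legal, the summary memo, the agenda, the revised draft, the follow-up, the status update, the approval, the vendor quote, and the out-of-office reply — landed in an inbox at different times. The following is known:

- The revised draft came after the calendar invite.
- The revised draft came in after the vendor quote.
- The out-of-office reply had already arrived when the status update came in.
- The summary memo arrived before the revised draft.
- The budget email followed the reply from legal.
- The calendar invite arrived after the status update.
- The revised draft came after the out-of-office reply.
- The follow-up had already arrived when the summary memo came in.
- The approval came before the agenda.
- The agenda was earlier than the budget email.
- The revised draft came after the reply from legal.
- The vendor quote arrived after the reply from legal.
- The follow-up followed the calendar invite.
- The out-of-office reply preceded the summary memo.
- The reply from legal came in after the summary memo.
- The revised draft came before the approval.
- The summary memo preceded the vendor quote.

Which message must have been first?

The out-of-office reply has a chain of constraints placing it before every other message, so the out-of-office reply must be first.

the out-of-office reply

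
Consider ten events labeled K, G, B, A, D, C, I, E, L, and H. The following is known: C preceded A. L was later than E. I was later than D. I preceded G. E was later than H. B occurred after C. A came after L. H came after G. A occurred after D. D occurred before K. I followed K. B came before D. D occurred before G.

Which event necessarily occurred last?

A

Every other event has a chain of constraints placing it before A, so A is last.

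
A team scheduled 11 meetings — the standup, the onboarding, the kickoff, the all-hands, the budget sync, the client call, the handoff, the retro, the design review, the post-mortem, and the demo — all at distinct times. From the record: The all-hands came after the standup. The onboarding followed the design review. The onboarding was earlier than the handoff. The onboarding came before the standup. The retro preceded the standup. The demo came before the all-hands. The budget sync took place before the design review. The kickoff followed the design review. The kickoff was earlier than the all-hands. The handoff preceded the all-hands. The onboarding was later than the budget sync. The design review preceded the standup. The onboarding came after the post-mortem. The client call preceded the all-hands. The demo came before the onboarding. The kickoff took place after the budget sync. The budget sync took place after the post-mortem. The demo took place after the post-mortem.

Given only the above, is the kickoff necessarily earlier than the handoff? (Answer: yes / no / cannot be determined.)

cannot be determined

No chain of stated constraints runs from the kickoff to the handoff, and none runs from the handoff to the kickoff either.
So the relative order of the kickoff and the handoff is not fixed by the given facts.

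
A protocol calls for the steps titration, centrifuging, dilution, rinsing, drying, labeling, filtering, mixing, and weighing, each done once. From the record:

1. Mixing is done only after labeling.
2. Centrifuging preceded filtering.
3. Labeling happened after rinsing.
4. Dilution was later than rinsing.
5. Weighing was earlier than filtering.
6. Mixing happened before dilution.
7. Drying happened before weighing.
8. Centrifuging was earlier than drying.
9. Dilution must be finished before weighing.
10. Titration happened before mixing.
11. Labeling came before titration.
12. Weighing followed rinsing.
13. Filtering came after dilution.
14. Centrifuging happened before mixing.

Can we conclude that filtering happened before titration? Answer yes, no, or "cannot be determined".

no

Tracing the constraints gives titration → mixing → dilution → filtering, so titration must come before filtering.
That means filtering cannot be before titration.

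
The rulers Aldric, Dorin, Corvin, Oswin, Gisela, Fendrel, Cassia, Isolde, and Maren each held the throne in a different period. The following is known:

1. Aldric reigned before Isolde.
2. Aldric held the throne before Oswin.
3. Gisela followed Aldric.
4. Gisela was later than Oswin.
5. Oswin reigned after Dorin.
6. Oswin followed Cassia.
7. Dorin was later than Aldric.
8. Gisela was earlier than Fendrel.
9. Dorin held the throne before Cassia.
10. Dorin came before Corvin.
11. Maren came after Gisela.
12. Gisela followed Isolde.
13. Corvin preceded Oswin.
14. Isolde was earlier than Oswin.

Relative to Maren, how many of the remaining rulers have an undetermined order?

1

Forced before Maren: Aldric, Cassia, Corvin, Dorin, Gisela, Isolde, and Oswin.
That leaves Fendrel with no forced order relative to Maren — 1.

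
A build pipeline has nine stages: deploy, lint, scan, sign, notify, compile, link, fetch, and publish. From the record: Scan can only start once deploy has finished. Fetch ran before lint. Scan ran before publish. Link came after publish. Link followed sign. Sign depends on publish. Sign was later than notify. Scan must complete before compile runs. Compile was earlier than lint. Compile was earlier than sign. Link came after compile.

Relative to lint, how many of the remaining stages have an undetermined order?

4

Forced before lint: compile, deploy, fetch, and scan.
That leaves link, notify, publish, and sign with no forced order relative to lint — 4.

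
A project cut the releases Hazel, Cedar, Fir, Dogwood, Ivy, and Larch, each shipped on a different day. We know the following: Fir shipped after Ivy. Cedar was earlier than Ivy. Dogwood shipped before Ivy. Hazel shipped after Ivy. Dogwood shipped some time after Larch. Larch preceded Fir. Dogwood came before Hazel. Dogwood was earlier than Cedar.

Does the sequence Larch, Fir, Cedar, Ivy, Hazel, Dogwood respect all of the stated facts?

no

The constraints require Dogwood before Cedar, but in the proposed sequence Cedar appears ahead of Dogwood. That one violation is enough.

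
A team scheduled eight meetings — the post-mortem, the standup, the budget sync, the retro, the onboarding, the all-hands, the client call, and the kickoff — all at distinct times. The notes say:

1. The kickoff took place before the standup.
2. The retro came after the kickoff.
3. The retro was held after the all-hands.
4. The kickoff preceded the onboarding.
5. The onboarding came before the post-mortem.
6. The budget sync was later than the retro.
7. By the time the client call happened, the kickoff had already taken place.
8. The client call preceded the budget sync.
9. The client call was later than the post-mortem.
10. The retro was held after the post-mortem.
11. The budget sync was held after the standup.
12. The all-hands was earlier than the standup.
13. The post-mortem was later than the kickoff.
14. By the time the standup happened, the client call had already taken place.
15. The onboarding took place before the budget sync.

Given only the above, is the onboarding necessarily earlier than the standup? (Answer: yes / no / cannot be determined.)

yes

Chain the constraints: the onboarding → the post-mortem → the client call → the standup. Each link is directly stated, so the onboarding comes before the standup.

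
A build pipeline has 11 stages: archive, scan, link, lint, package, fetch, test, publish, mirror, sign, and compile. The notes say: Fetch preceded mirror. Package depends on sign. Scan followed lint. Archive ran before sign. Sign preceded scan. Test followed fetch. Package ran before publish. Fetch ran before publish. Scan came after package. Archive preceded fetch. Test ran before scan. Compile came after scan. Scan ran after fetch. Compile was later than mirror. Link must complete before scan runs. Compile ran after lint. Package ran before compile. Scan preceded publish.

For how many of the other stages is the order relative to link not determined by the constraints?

Forced after link: compile, publish, and scan.
That leaves archive, fetch, lint, mirror, package, sign, and test with no forced order relative to link — 7.

7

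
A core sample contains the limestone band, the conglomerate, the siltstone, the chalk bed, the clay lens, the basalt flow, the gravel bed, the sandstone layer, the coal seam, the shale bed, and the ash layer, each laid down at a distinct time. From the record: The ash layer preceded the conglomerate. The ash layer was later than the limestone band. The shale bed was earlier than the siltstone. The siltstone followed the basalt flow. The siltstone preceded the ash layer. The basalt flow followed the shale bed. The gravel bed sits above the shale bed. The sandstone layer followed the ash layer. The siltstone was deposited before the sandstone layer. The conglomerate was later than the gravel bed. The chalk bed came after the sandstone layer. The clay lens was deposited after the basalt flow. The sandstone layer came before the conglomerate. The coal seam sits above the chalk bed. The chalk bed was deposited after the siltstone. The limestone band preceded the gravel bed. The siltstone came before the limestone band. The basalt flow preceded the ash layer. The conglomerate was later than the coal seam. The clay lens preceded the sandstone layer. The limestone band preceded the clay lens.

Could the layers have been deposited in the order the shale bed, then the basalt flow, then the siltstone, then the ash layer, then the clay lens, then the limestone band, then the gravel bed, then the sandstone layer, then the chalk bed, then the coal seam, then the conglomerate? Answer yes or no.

no

The constraints require the limestone band before the ash layer, but in the proposed sequence the ash layer appears ahead of the limestone band. That one violation is enough.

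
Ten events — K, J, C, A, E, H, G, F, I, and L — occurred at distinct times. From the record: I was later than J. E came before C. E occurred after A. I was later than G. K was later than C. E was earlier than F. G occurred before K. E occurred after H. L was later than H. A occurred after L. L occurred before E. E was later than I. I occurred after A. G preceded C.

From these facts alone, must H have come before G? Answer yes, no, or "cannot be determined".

cannot be determined

No chain of stated constraints runs from H to G, and none runs from G to H either.
So the relative order of H and G is not fixed by the given facts.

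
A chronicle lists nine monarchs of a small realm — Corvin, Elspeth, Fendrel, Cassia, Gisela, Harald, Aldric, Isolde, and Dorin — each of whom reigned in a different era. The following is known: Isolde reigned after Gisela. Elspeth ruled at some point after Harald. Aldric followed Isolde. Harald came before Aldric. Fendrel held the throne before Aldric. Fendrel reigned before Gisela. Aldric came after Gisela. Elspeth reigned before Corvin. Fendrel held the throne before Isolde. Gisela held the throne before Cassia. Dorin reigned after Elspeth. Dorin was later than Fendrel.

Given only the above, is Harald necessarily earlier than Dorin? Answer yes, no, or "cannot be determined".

yes

Chain the constraints: Harald → Elspeth → Dorin. Each link is directly stated, so Harald comes before Dorin.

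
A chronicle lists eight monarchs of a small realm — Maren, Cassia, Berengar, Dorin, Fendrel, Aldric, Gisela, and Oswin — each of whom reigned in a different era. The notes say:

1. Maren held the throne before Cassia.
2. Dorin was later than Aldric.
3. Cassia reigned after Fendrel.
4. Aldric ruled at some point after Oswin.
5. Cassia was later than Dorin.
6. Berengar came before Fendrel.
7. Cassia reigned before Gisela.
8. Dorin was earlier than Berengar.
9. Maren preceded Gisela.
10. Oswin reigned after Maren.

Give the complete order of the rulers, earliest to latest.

The constraints fix every adjacent pair, so only one ordering works:
Maren → Oswin → Aldric → Dorin → Berengar → Fendrel → Cassia → Gisela.

Maren, Oswin, Aldric, Dorin, Berengar, Fendrel, Cassia, Gisela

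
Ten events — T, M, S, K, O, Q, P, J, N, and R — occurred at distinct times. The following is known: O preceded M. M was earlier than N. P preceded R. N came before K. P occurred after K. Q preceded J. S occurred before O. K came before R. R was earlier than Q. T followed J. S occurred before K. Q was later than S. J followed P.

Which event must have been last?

T

Every other event has a chain of constraints placing it before T, so T is last.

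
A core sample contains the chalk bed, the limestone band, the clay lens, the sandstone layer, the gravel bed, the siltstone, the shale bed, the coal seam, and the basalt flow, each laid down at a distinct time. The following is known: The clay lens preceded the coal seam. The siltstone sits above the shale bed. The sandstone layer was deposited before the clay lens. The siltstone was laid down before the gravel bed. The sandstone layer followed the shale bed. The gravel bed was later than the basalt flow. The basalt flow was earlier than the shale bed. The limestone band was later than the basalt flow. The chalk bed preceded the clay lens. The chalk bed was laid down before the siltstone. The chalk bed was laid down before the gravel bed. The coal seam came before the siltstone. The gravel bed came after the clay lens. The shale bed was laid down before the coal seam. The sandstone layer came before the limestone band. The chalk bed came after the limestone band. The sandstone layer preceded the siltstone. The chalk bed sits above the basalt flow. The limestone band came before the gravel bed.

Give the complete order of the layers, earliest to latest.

the basalt flow, the shale bed, the sandstone layer, the limestone band, the chalk bed, the clay lens, the coal seam, the siltstone, the gravel bed

The constraints fix every adjacent pair, so only one ordering works:
the basalt flow → the shale bed → the sandstone layer → the limestone band → the chalk bed → the clay lens → the coal seam → the siltstone → the gravel bed.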